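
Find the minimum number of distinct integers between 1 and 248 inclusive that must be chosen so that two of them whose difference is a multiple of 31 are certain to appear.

32

Integers whose pairwise differences are multiples of 31 are exactly those sharing a remainder mod 31. By pigeonhole, the 31 residue classes mod 31 are the pigeonholes.
With 31 integers one could put 1 in each residue class and have no class reach 2.
The 32nd integer pushes some class to 2, so 31·1 + 1 = 32.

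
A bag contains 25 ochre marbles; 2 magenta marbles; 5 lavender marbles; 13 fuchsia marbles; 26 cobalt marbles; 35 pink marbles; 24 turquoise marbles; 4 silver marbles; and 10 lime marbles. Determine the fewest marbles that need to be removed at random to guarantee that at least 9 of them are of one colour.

60

An adversary could hand out at most 8 marbles per colour (magenta, lavender, silver run out sooner): 8 + 2 + 5 + 8 + 8 + 8 + 8 + 4 + 8 = 59 marbles and still no colour has 9.
By the pigeonhole principle, one more marble lands in a colour already at 8, so 60 draws are enough and 59 are not.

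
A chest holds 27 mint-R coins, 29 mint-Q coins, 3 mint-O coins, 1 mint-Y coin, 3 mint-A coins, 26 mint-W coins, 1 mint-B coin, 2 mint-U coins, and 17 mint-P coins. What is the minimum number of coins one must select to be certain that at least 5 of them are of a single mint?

27

By pigeonhole, the 9 mints are the holes; the coins drawn are the pigeons.
To avoid 5 of any one mint, the worst case takes at most 4 of each mint, or every coin of a mint that has fewer than 4.
That gives 4 + 4 + 3 + 1 + 3 + 4 + 1 + 2 + 4 = 26 coins with no mint reaching 5.
The next coin forces some mint to 5, so 26 + 1 = 27.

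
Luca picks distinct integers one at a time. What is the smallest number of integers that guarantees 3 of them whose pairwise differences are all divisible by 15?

Integers whose pairwise differences are multiples of 15 are exactly those sharing a remainder mod 15. The 15 residue classes mod 15 are the pigeonholes.
With 30 integers one could put 2 in each residue class and have no class reach 3.
The 31st integer pushes some class to 3, so 15·2 + 1 = 31.

31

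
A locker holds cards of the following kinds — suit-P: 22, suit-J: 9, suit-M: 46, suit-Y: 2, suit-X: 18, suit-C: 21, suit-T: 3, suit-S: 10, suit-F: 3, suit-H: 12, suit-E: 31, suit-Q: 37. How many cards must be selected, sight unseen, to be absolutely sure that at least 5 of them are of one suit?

Pigeonhole: the 12 suits are the holes; the cards drawn are the pigeons.
To avoid 5 of any one suit, the worst case takes at most 4 of each suit, or every card of a suit that has fewer than 4.
That gives 4 + 4 + 4 + 2 + 4 + 4 + 3 + 4 + 3 + 4 + 4 + 4 = 44 cards with no suit reaching 5.
The next card forces some suit to 5, so 44 + 1 = 45.

45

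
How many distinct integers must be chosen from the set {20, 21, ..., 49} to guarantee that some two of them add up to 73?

A set avoiding the sum 73 can contain at most one of each pair {x, 73−x}, plus the 4 elements whose complement lies outside the range.
The integers 20, …, 36 (17 of them) are such a set: any two sum to at least 20+21 = 41 and at most 35+36 = 71 < 73.
Any 18th integer completes one of the 13 pairs, so 18 choices force a sum of 73.

18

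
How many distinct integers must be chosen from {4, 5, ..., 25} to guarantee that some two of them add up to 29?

A set avoiding the sum 29 can contain at most one of each pair {x, 29−x}.
The integers 15, …, 25 (11 of them) are such a set: any two sum to at least 15+16 = 31 > 29.
Any 12th integer completes one of the 11 pairs, so 12 choices force a sum of 29.

12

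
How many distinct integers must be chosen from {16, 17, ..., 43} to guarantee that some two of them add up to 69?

20

Two chosen integers sum to 69 exactly when both halves of some pair {x, 69−x} with 26 ≤ x ≤ 69−x ≤ 43 are chosen — 9 such pairs.
The remaining 10 elements (those with no distinct partner in range) can never complete a 69-sum, so the worst case takes all of them and one from each pair: 10 + 9 = 19.
The 20th integer has to be the second member of some pair, so 19 + 1 = 20.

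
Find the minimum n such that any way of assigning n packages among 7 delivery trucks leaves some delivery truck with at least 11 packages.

With 70 packages one could put exactly 10 in each of the 7 delivery trucks, and no delivery truck would reach 11.
By the pigeonhole principle, one more package must land in a delivery truck that already has 10, giving it 11.
So 7 × 10 + 1 = 71 packages are required.

71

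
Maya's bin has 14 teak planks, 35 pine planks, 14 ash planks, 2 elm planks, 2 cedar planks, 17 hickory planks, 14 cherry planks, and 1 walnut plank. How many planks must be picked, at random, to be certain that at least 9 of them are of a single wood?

46

By pigeonhole, the 8 woods are the holes; the planks drawn are the pigeons.
To avoid 9 of any one wood, the worst case takes at most 8 of each wood, or every plank of a wood that has fewer than 8.
That gives 8 + 8 + 8 + 2 + 2 + 8 + 8 + 1 = 45 planks with no wood reaching 9.
The next plank forces some wood to 9, so 45 + 1 = 46.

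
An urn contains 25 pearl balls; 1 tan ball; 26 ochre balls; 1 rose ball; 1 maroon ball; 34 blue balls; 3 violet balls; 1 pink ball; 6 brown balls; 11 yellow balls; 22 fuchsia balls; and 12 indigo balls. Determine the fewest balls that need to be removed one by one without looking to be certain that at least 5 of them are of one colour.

The 12 colours are the holes; the balls drawn are the pigeons.
To avoid 5 of any one colour, the worst case takes at most 4 of each colour, or every ball of a colour that has fewer than 4.
That gives 4 + 1 + 4 + 1 + 1 + 4 + 3 + 1 + 4 + 4 + 4 + 4 = 35 balls with no colour reaching 5.
The next ball forces some colour to 5, so 35 + 1 = 36.

36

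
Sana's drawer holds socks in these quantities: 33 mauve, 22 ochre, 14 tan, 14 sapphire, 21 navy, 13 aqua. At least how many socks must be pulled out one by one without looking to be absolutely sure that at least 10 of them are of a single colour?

55

Put each drawn sock into a box by colour. The largest draw with every box below 10 takes min(count, 9) from each colour.
Σ min(cᵢ, 9) = 9 + 9 + 9 + 9 + 9 + 9 = 54.
Draw number 54 + 1 = 55 must push one box to 10.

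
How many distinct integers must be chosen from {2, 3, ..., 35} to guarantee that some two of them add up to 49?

24

Two chosen integers sum to 49 exactly when both halves of some pair {x, 49−x} with 14 ≤ x ≤ 49−x ≤ 35 are chosen — 11 such pairs.
The remaining 12 elements (those with no distinct partner in range) can never complete a 49-sum, so the worst case takes all of them and one from each pair: 12 + 11 = 23.
By pigeonhole, the 24th integer has to be the second member of some pair, so 23 + 1 = 24.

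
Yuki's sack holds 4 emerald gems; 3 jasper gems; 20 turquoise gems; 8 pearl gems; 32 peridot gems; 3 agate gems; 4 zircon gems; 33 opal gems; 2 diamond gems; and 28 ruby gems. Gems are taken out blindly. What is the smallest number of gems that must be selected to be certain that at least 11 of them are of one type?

Put each drawn gem into a box by type. The largest draw with every box below 11 takes min(count, 10) from each type; types with fewer than 10 contribute all they have.
Σ min(cᵢ, 10) = 4 + 3 + 10 + 8 + 10 + 3 + 4 + 10 + 2 + 10 = 64.
Draw number 64 + 1 = 65 must push one box to 11.

65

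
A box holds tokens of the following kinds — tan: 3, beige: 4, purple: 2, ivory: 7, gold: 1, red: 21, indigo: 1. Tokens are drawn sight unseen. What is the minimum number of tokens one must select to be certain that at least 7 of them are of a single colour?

By the pigeonhole principle, put each drawn token into a box by colour. The largest draw with every box below 7 takes min(count, 6) from each colour; colours with fewer than 6 contribute all they have.
Σ min(cᵢ, 6) = 3 + 4 + 2 + 6 + 1 + 6 + 1 = 23.
Draw number 23 + 1 = 24 must push one box to 7.

24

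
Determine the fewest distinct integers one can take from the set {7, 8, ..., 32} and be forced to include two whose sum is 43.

Two chosen integers sum to 43 exactly when both halves of some pair {x, 43−x} with 11 ≤ x ≤ 43−x ≤ 32 are chosen — 11 such pairs.
The remaining 4 elements (those with no distinct partner in range) can never complete a 43-sum, so the worst case takes all of them and one from each pair: 4 + 11 = 15.
The 16th integer has to be the second member of some pair, so 15 + 1 = 16.

16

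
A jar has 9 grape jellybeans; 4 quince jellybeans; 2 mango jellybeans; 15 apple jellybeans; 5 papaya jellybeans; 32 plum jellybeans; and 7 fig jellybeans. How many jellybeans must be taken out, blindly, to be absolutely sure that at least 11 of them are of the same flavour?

48

Pigeonhole: the 7 flavours are the holes; the jellybeans drawn are the pigeons.
To avoid 11 of any one flavour, the worst case takes at most 10 of each flavour, or every jellybean of a flavour that has fewer than 10.
That gives 9 + 4 + 2 + 10 + 5 + 10 + 7 = 47 jellybeans with no flavour reaching 11.
The next jellybean forces some flavour to 11, so 47 + 1 = 48.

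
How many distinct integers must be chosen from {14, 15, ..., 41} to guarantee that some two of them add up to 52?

17

Group the elements by complementary pair {x, 52−x}: {14,38}, {15,37}, {16,36}, …, giving 12 two-element pairs, the single value 26 (it cannot pair with itself since the integers are distinct), and 3 integers whose partner 52−x falls outside [14,41].
Treating each of those 16 groups as a pigeonhole, one can pick one integer per group — 16 integers — with no two summing to 52.
The 17th integer lands in an occupied pair, forcing a sum of 52.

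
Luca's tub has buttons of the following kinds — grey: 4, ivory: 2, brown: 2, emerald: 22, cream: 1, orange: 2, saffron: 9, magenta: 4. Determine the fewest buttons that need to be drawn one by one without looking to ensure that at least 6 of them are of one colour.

By pigeonhole, the 8 colours are the holes; the buttons drawn are the pigeons.
To avoid 6 of any one colour, the worst case takes at most 5 of each colour, or every button of a colour that has fewer than 5.
That gives 4 + 2 + 2 + 5 + 1 + 2 + 5 + 4 = 25 buttons with no colour reaching 6.
The next button forces some colour to 6, so 25 + 1 = 26.

26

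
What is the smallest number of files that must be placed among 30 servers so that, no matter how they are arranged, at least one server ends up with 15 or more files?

With 420 files one could put exactly 14 in each of the 30 servers, and no server would reach 15.
One more file must land in a server that already has 14, giving it 15.
So 30 × 14 + 1 = 421 files are required.

421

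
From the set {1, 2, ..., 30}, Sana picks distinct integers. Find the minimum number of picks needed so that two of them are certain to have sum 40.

A set avoiding the sum 40 can contain at most one of each pair {x, 40−x}, plus the 10 elements whose complement lies outside the range or equal to its own complement.
The integers 1, …, 20 (20 of them) are such a set: any two sum to at least 1+2 = 3 and at most 19+20 = 39 < 40.
By pigeonhole, any 21st integer completes one of the 10 pairs, so 21 choices force a sum of 40.

21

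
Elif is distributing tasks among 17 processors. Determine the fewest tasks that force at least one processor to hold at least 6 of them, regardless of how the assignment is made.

With 85 tasks one could put exactly 5 in each of the 17 processors, and no processor would reach 6.
By pigeonhole, one more task must land in a processor that already has 5, giving it 6.
So 17 × 5 + 1 = 86 tasks are required.

86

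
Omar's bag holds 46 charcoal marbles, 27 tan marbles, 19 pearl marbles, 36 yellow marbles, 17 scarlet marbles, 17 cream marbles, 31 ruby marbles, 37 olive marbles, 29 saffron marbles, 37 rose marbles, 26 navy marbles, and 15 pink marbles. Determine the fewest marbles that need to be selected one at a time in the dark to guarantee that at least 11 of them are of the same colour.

Put each drawn marble into a box by colour. The largest draw with every box below 11 takes min(count, 10) from each colour.
Σ min(cᵢ, 10) = 10 + 10 + 10 + 10 + 10 + 10 + 10 + 10 + 10 + 10 + 10 + 10 = 120.
Draw number 120 + 1 = 121 must push one box to 11.

121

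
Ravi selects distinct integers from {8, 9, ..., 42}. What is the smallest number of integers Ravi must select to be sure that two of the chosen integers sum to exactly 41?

A set avoiding the sum 41 can contain at most one of each pair {x, 41−x}, plus the 9 elements whose complement lies outside the range.
The integers 21, …, 42 (22 of them) are such a set: any two sum to at least 21+22 = 43 > 41.
Pigeonhole: any 23rd integer completes one of the 13 pairs, so 23 choices force a sum of 41.

23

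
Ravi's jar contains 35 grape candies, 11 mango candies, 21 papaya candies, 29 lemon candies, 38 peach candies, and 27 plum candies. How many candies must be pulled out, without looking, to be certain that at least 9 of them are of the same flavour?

49

An adversary could hand out at most 8 candies per flavour: 8 + 8 + 8 + 8 + 8 + 8 = 48 candies and still no flavour has 9.
Pigeonhole: one more candy lands in a flavour already at 8, so 49 draws are enough and 48 are not.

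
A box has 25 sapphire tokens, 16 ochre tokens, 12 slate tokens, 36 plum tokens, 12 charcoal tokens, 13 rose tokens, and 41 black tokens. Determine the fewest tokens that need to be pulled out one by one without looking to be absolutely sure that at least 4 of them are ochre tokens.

143

In the worst case for collecting ochre tokens, every non-ochre token comes out first.
There are 25 + 12 + 36 + 12 + 13 + 41 = 139 non-ochre tokens altogether.
After those, each further token must be ochre, so 139 + 4 = 143 draws guarantee 4 ochre tokens.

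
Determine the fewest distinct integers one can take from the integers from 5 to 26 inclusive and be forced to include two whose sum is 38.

Two chosen integers sum to 38 exactly when both halves of some pair {x, 38−x} with 12 ≤ x ≤ 38−x ≤ 26 are chosen — 7 such pairs.
The remaining 8 elements (those with no distinct partner in range) can never complete a 38-sum, so the worst case takes all of them and one from each pair: 8 + 7 = 15.
The 16th integer has to be the second member of some pair, so 15 + 1 = 16.

16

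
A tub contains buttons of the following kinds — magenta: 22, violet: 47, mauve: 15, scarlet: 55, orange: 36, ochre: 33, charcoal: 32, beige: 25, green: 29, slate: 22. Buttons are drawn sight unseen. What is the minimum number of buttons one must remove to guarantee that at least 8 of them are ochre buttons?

291

In the worst case for collecting ochre buttons, every non-ochre button comes out first.
There are 22 + 47 + 15 + 55 + 36 + 32 + 25 + 29 + 22 = 283 non-ochre buttons altogether.
After those, each further button must be ochre, so 283 + 8 = 291 draws guarantee 8 ochre buttons.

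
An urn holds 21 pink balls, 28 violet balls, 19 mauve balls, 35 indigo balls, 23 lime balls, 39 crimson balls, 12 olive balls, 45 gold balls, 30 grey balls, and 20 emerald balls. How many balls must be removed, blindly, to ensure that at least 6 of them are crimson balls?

In the worst case for collecting crimson balls, every non-crimson ball comes out first.
There are 21 + 28 + 19 + 35 + 23 + 12 + 45 + 30 + 20 = 233 non-crimson balls altogether.
After those, each further ball must be crimson, so 233 + 6 = 239 draws guarantee 6 crimson balls.

239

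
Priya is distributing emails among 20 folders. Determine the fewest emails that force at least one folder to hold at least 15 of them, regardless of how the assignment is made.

281

With 280 emails one could put exactly 14 in each of the 20 folders, and no folder would reach 15.
One more email must land in a folder that already has 14, giving it 15.
So 20 × 14 + 1 = 281 emails are required.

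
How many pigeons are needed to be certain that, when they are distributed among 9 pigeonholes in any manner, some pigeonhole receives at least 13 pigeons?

With 108 pigeons one could put exactly 12 in each of the 9 pigeonholes, and no pigeonhole would reach 13.
By pigeonhole, one more pigeon must land in a pigeonhole that already has 12, giving it 13.
So 9 × 12 + 1 = 109 pigeons are required.

109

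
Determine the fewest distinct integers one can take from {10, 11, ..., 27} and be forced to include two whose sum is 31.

13

Two chosen integers sum to 31 exactly when both halves of some pair {x, 31−x} with 10 ≤ x ≤ 31−x ≤ 21 are chosen — 6 such pairs.
The remaining 6 elements (those with no distinct partner in range) can never complete a 31-sum, so the worst case takes all of them and one from each pair: 6 + 6 = 12.
By pigeonhole, the 13th integer has to be the second member of some pair, so 12 + 1 = 13.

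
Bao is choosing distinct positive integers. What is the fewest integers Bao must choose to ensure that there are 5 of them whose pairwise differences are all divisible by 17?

Integers whose pairwise differences are multiples of 17 are exactly those sharing a remainder mod 17. Pigeonhole: the 17 residue classes mod 17 are the pigeonholes.
With 68 integers one could put 4 in each residue class and have no class reach 5.
The 69th integer pushes some class to 5, so 17·4 + 1 = 69.

69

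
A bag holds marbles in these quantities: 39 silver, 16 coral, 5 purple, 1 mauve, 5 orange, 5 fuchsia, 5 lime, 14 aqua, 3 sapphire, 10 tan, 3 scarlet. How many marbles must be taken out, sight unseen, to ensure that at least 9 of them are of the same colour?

60

By pigeonhole, the 11 colours are the holes; the marbles drawn are the pigeons.
To avoid 9 of any one colour, the worst case takes at most 8 of each colour, or every marble of a colour that has fewer than 8.
That gives 8 + 8 + 5 + 1 + 5 + 5 + 5 + 8 + 3 + 8 + 3 = 59 marbles with no colour reaching 9.
The next marble forces some colour to 9, so 59 + 1 = 60.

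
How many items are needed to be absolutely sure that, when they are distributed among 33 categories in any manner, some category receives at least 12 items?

With 363 items one could put exactly 11 in each of the 33 categories, and no category would reach 12.
One more item must land in a category that already has 11, giving it 12.
So 33 × 11 + 1 = 364 items are required.

364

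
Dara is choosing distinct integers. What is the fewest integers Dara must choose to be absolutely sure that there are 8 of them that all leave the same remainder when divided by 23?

The 23 residue classes mod 23 are the pigeonholes.
With 161 integers one could put 7 in each residue class and have no class reach 8.
The 162nd integer pushes some class to 8, so 23·7 + 1 = 162.

162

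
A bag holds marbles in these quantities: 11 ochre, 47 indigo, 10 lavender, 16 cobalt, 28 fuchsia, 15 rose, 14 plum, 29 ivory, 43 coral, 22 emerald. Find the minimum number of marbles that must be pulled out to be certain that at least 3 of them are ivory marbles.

209

In the worst case for collecting ivory marbles, every non-ivory marble comes out first.
There are 11 + 47 + 10 + 16 + 28 + 15 + 14 + 43 + 22 = 206 non-ivory marbles altogether.
After those, each further marble must be ivory, so 206 + 3 = 209 draws guarantee 3 ivory marbles.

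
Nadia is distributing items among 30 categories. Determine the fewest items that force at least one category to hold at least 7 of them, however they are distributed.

With 180 items one could put exactly 6 in each of the 30 categories, and no category would reach 7.
By pigeonhole, one more item must land in a category that already has 6, giving it 7.
So 30 × 6 + 1 = 181 items are required.

181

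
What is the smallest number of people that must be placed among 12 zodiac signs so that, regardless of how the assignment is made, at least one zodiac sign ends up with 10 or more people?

With 108 people one could put exactly 9 in each of the 12 zodiac signs, and no zodiac sign would reach 10.
One more person must land in a zodiac sign that already has 9, giving it 10.
So 12 × 9 + 1 = 109 people are required.

109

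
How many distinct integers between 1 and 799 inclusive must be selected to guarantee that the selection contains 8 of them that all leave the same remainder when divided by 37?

260

The 37 residue classes mod 37 are the pigeonholes.
With 259 integers one could put 7 in each residue class and have no class reach 8.
The 260th integer pushes some class to 8, so 37·7 + 1 = 260.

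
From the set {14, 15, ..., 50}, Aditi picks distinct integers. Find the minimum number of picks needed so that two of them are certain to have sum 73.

Group the elements by complementary pair {x, 73−x}: {23,50}, {24,49}, {25,48}, …, giving 14 two-element pairs and 9 integers whose partner 73−x falls outside [14,50].
Treating each of those 23 groups as a pigeonhole, one can pick one integer per group — 23 integers — with no two summing to 73.
The 24th integer lands in an occupied pair, forcing a sum of 73.

24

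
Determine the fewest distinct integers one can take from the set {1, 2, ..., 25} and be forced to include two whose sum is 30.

A set avoiding the sum 30 can contain at most one of each pair {x, 30−x}, plus the 5 elements whose complement lies outside the range or equal to its own complement.
The integers 1, …, 15 (15 of them) are such a set: any two sum to at least 1+2 = 3 and at most 14+15 = 29 < 30.
By pigeonhole, any 16th integer completes one of the 10 pairs, so 16 choices force a sum of 30.

16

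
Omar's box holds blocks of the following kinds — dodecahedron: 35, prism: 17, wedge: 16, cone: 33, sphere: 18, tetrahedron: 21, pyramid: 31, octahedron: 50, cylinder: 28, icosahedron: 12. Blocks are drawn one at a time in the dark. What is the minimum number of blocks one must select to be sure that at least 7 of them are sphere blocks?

250

In the worst case for collecting sphere blocks, every non-sphere block comes out first.
There are 35 + 17 + 16 + 33 + 21 + 31 + 50 + 28 + 12 = 243 non-sphere blocks altogether.
After those, each further block must be sphere, so 243 + 7 = 250 draws guarantee 7 sphere blocks.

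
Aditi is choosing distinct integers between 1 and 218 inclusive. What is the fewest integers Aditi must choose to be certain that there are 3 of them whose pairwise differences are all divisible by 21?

43

Integers whose pairwise differences are multiples of 21 are exactly those sharing a remainder mod 21. Pigeonhole: the 21 residue classes mod 21 are the pigeonholes.
With 42 integers one could put 2 in each residue class and have no class reach 3.
The 43rd integer pushes some class to 3, so 21·2 + 1 = 43.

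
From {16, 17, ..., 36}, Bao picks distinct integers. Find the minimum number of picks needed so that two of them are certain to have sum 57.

Group the elements by complementary pair {x, 57−x}: {21,36}, {22,35}, {23,34}, …, giving 8 two-element pairs and 5 integers whose partner 57−x falls outside [16,36].
Treating each of those 13 groups as a pigeonhole, one can pick one integer per group — 13 integers — with no two summing to 57.
The 14th integer lands in an occupied pair, forcing a sum of 57.

14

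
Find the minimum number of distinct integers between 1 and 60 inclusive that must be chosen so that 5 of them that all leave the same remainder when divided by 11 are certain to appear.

45

The 11 residue classes mod 11 are the pigeonholes.
With 44 integers one could put 4 in each residue class and have no class reach 5.
The 45th integer pushes some class to 5, so 11·4 + 1 = 45.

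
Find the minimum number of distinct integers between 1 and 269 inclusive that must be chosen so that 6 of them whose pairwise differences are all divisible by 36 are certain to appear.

181

Integers whose pairwise differences are multiples of 36 are exactly those sharing a remainder mod 36. The 36 residue classes mod 36 are the pigeonholes.
With 180 integers one could put 5 in each residue class and have no class reach 6.
The 181st integer pushes some class to 6, so 36·5 + 1 = 181.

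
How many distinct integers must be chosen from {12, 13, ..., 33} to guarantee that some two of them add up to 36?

17

Two chosen integers sum to 36 exactly when both halves of some pair {x, 36−x} with 12 ≤ x ≤ 36−x ≤ 24 are chosen — 6 such pairs.
The remaining 10 elements (those with no distinct partner in range) can never complete a 36-sum, so the worst case takes all of them and one from each pair: 10 + 6 = 16.
By pigeonhole, the 17th integer has to be the second member of some pair, so 16 + 1 = 17.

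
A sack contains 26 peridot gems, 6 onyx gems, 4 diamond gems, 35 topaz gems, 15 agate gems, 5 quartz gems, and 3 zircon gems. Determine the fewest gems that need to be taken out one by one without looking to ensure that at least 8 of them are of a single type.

By the pigeonhole principle, the 7 types are the holes; the gems drawn are the pigeons.
To avoid 8 of any one type, the worst case takes at most 7 of each type, or every gem of a type that has fewer than 7.
That gives 7 + 6 + 4 + 7 + 7 + 5 + 3 = 39 gems with no type reaching 8.
The next gem forces some type to 8, so 39 + 1 = 40.

40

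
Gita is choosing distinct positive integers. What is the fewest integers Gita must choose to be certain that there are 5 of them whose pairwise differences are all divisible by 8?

Integers whose pairwise differences are multiples of 8 are exactly those sharing a remainder mod 8. By pigeonhole, the 8 residue classes mod 8 are the pigeonholes.
With 32 integers one could put 4 in each residue class and have no class reach 5.
The 33rd integer pushes some class to 5, so 8·4 + 1 = 33.

33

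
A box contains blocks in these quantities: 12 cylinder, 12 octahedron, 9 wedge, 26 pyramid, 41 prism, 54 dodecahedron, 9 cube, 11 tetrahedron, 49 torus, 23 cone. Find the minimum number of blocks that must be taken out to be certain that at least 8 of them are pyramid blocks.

In the worst case for collecting pyramid blocks, every non-pyramid block comes out first.
There are 12 + 12 + 9 + 41 + 54 + 9 + 11 + 49 + 23 = 220 non-pyramid blocks altogether.
After those, each further block must be pyramid, so 220 + 8 = 228 draws guarantee 8 pyramid blocks.

228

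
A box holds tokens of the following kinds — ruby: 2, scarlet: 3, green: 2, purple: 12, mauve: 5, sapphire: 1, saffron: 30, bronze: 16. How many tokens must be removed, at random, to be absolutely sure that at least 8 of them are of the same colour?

35

By pigeonhole, the 8 colours are the holes; the tokens drawn are the pigeons.
To avoid 8 of any one colour, the worst case takes at most 7 of each colour, or every token of a colour that has fewer than 7.
That gives 2 + 3 + 2 + 7 + 5 + 1 + 7 + 7 = 34 tokens with no colour reaching 8.
The next token forces some colour to 8, so 34 + 1 = 35.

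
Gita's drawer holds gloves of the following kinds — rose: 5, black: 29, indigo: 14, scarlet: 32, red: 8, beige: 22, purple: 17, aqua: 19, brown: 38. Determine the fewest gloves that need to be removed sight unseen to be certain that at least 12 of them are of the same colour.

91

By the pigeonhole principle, the 9 colours are the holes; the gloves drawn are the pigeons.
To avoid 12 of any one colour, the worst case takes at most 11 of each colour, or every glove of a colour that has fewer than 11.
That gives 5 + 11 + 11 + 11 + 8 + 11 + 11 + 11 + 11 = 90 gloves with no colour reaching 12.
The next glove forces some colour to 12, so 90 + 1 = 91.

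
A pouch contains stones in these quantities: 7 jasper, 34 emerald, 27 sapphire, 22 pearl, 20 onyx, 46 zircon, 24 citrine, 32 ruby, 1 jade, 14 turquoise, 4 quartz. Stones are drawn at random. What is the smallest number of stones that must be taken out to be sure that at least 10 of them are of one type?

85

By the pigeonhole principle, put each drawn stone into a box by type. The largest draw with every box below 10 takes min(count, 9) from each type; types with fewer than 9 contribute all they have.
Σ min(cᵢ, 9) = 7 + 9 + 9 + 9 + 9 + 9 + 9 + 9 + 1 + 9 + 4 = 84.
Draw number 84 + 1 = 85 must push one box to 10.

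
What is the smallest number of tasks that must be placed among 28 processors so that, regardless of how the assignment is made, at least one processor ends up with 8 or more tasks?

197

With 196 tasks one could put exactly 7 in each of the 28 processors, and no processor would reach 8.
By pigeonhole, one more task must land in a processor that already has 7, giving it 8.
So 28 × 7 + 1 = 197 tasks are required.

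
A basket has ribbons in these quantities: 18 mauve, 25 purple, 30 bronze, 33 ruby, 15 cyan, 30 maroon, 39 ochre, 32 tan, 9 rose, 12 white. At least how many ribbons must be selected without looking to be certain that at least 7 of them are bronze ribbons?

220

In the worst case for collecting bronze ribbons, every non-bronze ribbon comes out first.
There are 18 + 25 + 33 + 15 + 30 + 39 + 32 + 9 + 12 = 213 non-bronze ribbons altogether.
After those, each further ribbon must be bronze, so 213 + 7 = 220 draws guarantee 7 bronze ribbons.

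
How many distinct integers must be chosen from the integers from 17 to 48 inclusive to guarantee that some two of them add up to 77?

23

A set avoiding the sum 77 can contain at most one of each pair {x, 77−x}, plus the 12 elements whose complement lies outside the range.
The integers 17, …, 38 (22 of them) are such a set: any two sum to at least 17+18 = 35 and at most 37+38 = 75 < 77.
By pigeonhole, any 23rd integer completes one of the 10 pairs, so 23 choices force a sum of 77.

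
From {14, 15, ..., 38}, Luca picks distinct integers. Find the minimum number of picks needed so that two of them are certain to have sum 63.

19

Group the elements by complementary pair {x, 63−x}: {25,38}, {26,37}, {27,36}, …, giving 7 two-element pairs and 11 integers whose partner 63−x falls outside [14,38].
Treating each of those 18 groups as a pigeonhole, one can pick one integer per group — 18 integers — with no two summing to 63.
The 19th integer lands in an occupied pair, forcing a sum of 63.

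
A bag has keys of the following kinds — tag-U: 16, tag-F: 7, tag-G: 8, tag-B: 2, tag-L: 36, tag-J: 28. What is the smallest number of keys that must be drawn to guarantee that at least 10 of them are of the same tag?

45

The 6 tags are the holes; the keys drawn are the pigeons.
To avoid 10 of any one tag, the worst case takes at most 9 of each tag, or every key of a tag that has fewer than 9.
That gives 9 + 7 + 8 + 2 + 9 + 9 = 44 keys with no tag reaching 10.
The next key forces some tag to 10, so 44 + 1 = 45.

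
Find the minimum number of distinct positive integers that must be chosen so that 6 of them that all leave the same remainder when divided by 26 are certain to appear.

131

Pigeonhole: the 26 residue classes mod 26 are the pigeonholes.
With 130 integers one could put 5 in each residue class and have no class reach 6.
The 131st integer pushes some class to 6, so 26·5 + 1 = 131.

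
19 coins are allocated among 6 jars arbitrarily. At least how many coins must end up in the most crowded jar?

4

By the pigeonhole principle, the 6 jars are the holes and the 19 coins are the pigeons.
If every jar held at most 3 coins, the total would be at most 6 × 3 = 18, which is less than 19.
So some jar holds at least ⌈19/6⌉ = 4 coins.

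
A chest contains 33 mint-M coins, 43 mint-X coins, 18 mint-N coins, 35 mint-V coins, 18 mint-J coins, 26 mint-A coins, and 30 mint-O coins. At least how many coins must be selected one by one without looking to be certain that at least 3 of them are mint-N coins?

In the worst case for collecting mint-N coins, every non-mint-N coin comes out first.
There are 33 + 43 + 35 + 18 + 26 + 30 = 185 non-mint-N coins altogether.
After those, each further coin must be mint-N, so 185 + 3 = 188 draws guarantee 3 mint-N coins.

188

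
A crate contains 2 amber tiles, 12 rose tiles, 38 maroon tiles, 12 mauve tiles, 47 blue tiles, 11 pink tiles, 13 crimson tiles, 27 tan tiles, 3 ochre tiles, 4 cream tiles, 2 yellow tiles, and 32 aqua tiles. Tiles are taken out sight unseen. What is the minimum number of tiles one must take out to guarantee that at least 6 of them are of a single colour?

52

By the pigeonhole principle, put each drawn tile into a box by colour. The largest draw with every box below 6 takes min(count, 5) from each colour; colours with fewer than 5 contribute all they have.
Σ min(cᵢ, 5) = 2 + 5 + 5 + 5 + 5 + 5 + 5 + 5 + 3 + 4 + 2 + 5 = 51.
Draw number 51 + 1 = 52 must push one box to 6.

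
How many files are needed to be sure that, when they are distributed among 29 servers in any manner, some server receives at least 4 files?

With 87 files one could put exactly 3 in each of the 29 servers, and no server would reach 4.
By pigeonhole, one more file must land in a server that already has 3, giving it 4.
So 29 × 3 + 1 = 88 files are required.

88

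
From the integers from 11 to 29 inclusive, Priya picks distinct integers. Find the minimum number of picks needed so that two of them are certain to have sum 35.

A set avoiding the sum 35 can contain at most one of each pair {x, 35−x}, plus the 5 elements whose complement lies outside the range.
The integers 18, …, 29 (12 of them) are such a set: any two sum to at least 18+19 = 37 > 35.
Pigeonhole: any 13th integer completes one of the 7 pairs, so 13 choices force a sum of 35.

13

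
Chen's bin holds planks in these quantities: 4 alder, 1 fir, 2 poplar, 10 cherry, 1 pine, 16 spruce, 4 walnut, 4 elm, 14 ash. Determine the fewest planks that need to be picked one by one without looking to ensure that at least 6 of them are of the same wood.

By the pigeonhole principle, put each drawn plank into a box by wood. The largest draw with every box below 6 takes min(count, 5) from each wood; woods with fewer than 5 contribute all they have.
Σ min(cᵢ, 5) = 4 + 1 + 2 + 5 + 1 + 5 + 4 + 4 + 5 = 31.
Draw number 31 + 1 = 32 must push one box to 6.

32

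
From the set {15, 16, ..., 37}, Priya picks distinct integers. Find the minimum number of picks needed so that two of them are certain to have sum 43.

17

Group the elements by complementary pair {x, 43−x}: {15,28}, {16,27}, {17,26}, …, giving 7 two-element pairs and 9 integers whose partner 43−x falls outside [15,37].
Pigeonhole: treating each of those 16 groups as a pigeonhole, one can pick one integer per group — 16 integers — with no two summing to 43.
The 17th integer lands in an occupied pair, forcing a sum of 43.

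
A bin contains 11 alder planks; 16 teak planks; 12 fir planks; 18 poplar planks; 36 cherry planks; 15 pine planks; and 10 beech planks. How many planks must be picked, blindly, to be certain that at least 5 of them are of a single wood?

By the pigeonhole principle, the 7 woods are the holes; the planks drawn are the pigeons.
To avoid 5 of any one wood, the worst case takes at most 4 of each wood.
That gives 4 + 4 + 4 + 4 + 4 + 4 + 4 = 28 planks with no wood reaching 5.
The next plank forces some wood to 5, so 28 + 1 = 29.

29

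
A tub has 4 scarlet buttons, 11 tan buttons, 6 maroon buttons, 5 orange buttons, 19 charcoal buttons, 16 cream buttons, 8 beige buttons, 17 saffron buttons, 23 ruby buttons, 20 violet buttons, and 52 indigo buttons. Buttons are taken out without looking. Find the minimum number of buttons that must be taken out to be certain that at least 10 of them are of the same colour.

87

An adversary could hand out at most 9 buttons per colour (4 colours run out sooner): 4 + 9 + 6 + 5 + 9 + 9 + 8 + 9 + 9 + 9 + 9 = 86 buttons and still no colour has 10.
One more button lands in a colour already at 9, so 87 draws are enough and 86 are not.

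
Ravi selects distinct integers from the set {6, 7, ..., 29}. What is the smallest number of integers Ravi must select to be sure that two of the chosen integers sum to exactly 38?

A set avoiding the sum 38 can contain at most one of each pair {x, 38−x}, plus the 4 elements whose complement lies outside the range or equal to its own complement.
The integers 6, …, 19 (14 of them) are such a set: any two sum to at least 6+7 = 13 and at most 18+19 = 37 < 38.
By pigeonhole, any 15th integer completes one of the 10 pairs, so 15 choices force a sum of 38.

15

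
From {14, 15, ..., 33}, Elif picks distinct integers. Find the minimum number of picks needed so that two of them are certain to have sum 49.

12

A set avoiding the sum 49 can contain at most one of each pair {x, 49−x}, plus the 2 elements whose complement lies outside the range.
The integers 14, …, 24 (11 of them) are such a set: any two sum to at least 14+15 = 29 and at most 23+24 = 47 < 49.
By pigeonhole, any 12th integer completes one of the 9 pairs, so 12 choices force a sum of 49.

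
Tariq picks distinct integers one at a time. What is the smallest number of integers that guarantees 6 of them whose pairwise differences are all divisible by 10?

Integers whose pairwise differences are multiples of 10 are exactly those sharing a remainder mod 10. By pigeonhole, the 10 residue classes mod 10 are the pigeonholes.
With 50 integers one could put 5 in each residue class and have no class reach 6.
The 51st integer pushes some class to 6, so 10·5 + 1 = 51.

51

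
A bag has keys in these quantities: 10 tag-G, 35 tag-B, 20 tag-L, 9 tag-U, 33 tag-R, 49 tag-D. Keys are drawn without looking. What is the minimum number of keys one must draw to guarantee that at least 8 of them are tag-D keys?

115

In the worst case for collecting tag-D keys, every non-tag-D key comes out first.
There are 10 + 35 + 20 + 9 + 33 = 107 non-tag-D keys altogether.
After those, each further key must be tag-D, so 107 + 8 = 115 draws guarantee 8 tag-D keys.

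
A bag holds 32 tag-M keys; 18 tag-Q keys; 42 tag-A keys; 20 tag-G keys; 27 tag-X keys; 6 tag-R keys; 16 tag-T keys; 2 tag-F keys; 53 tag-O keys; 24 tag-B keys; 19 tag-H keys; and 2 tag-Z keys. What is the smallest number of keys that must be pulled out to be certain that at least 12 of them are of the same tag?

110

By the pigeonhole principle, put each drawn key into a box by tag. The largest draw with every box below 12 takes min(count, 11) from each tag; tags with fewer than 11 contribute all they have.
Σ min(cᵢ, 11) = 11 + 11 + 11 + 11 + 11 + 6 + 11 + 2 + 11 + 11 + 11 + 2 = 109.
Draw number 109 + 1 = 110 must push one box to 12.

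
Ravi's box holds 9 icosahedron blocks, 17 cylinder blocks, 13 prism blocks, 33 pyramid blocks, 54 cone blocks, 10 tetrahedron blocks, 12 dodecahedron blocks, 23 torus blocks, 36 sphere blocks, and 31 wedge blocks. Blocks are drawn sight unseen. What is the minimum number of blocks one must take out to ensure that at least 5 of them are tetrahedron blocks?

233

In the worst case for collecting tetrahedron blocks, every non-tetrahedron block comes out first.
There are 9 + 17 + 13 + 33 + 54 + 12 + 23 + 36 + 31 = 228 non-tetrahedron blocks altogether.
After those, each further block must be tetrahedron, so 228 + 5 = 233 draws guarantee 5 tetrahedron blocks.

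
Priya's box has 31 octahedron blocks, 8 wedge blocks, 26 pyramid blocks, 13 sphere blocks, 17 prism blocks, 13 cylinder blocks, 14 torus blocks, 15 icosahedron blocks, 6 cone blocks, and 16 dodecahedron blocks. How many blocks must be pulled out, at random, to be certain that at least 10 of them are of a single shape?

An adversary could hand out at most 9 blocks per shape (wedge, cone run out sooner): 9 + 8 + 9 + 9 + 9 + 9 + 9 + 9 + 6 + 9 = 86 blocks and still no shape has 10.
One more block lands in a shape already at 9, so 87 draws are enough and 86 are not.

87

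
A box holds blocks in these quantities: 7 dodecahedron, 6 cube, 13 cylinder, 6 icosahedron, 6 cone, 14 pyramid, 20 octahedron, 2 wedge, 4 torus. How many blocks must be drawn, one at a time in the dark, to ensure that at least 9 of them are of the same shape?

An adversary could hand out at most 8 blocks per shape (6 shapes run out sooner): 7 + 6 + 8 + 6 + 6 + 8 + 8 + 2 + 4 = 55 blocks and still no shape has 9.
By the pigeonhole principle, one more block lands in a shape already at 8, so 56 draws are enough and 55 are not.

56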